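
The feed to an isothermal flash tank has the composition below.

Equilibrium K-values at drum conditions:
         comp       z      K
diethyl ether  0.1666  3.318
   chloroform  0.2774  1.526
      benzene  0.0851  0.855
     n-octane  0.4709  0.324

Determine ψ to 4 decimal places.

ψ = 0.2198

Material balance + equilibrium reduce to Σ zᵢ(Kᵢ−1)/(1+ψ(Kᵢ−1)) = 0.
Feasibility: ΣzᵢKᵢ = 1.2014, Σzᵢ/Kᵢ = 1.7849 — both > 1, two phases present.
Newton iteration, ψ⁰ = 0.5:
  ψ = 0.5000: g = -0.19976, g' = -0.7333 → ψ = 0.2276
  ψ = 0.2276: g = -0.00583, g' = -0.7473 → ψ = 0.2198
Converged at ψ = 0.2198.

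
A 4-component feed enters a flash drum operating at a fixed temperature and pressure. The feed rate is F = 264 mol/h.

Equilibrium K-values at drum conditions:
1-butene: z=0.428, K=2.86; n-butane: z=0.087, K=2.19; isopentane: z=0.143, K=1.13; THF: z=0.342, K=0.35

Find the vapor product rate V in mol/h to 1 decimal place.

V = 188.5 mol/h

Let β = V/F and solve Σ zᵢ(Kᵢ−1)/(1+β(Kᵢ−1)) = 0.
Check two-phase: ΣzᵢKᵢ = 1.696 > 1 and Σzᵢ/Kᵢ = 1.293 > 1, so g(0) = 0.696 > 0 and g(1) = -0.293 < 0.
Newton–Raphson from β = 0.69:
  β = 0.690: g = 0.0195, g' = -0.798 → β = 0.714
Converged at β = 0.714.
Then V = β·F = 0.7141·264 = 188.5 mol/h and L = F − V = 75.5 mol/h.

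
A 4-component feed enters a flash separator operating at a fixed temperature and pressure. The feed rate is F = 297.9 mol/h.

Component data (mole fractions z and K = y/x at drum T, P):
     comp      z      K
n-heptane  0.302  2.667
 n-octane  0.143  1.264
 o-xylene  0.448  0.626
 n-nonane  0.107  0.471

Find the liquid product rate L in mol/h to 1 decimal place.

Material balance + equilibrium reduce to Σ zᵢ(Kᵢ−1)/(1+V/F(Kᵢ−1)) = 0.
Feasibility: ΣzᵢKᵢ = 1.317, Σzᵢ/Kᵢ = 1.169 — both > 1, two phases present.
Iterate (Newton) starting at V/F = 0.57:
  V/F = 0.570: g = -0.0030, g' = -0.391 → V/F = 0.562
Converged at V/F = 0.562.
Then V = V/F·F = 0.5623·297.9 = 167.5 mol/h and L = F − V = 130.4 mol/h.

L = 130.4 mol/h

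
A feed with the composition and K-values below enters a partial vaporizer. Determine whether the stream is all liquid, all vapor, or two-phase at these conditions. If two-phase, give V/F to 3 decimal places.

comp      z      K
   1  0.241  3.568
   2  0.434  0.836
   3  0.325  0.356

two-phase, V/F = 0.321

ΣzᵢKᵢ = 1.338; Σzᵢ/Kᵢ = 1.500.
Both exceed 1, so a two-phase solution exists.
Rachford–Rice: g(ψ) = Σ zᵢ(Kᵢ−1)/(1+ψ(Kᵢ−1)) = 0.
Iterate (Newton) starting at ψ = 0.5:
  ψ = 0.500: g = -0.1153, g' = -0.612 → ψ = 0.312
  ψ = 0.312: g = 0.0070, g' = -0.714 → ψ = 0.321
Converged at ψ = 0.321.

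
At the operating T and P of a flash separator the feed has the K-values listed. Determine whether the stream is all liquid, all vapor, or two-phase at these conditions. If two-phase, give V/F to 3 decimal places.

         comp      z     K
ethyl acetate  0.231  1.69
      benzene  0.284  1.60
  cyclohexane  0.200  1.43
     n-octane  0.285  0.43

ΣzᵢKᵢ = 1.253; Σzᵢ/Kᵢ = 1.117.
Both exceed 1, so a two-phase solution exists.
Material balance + equilibrium reduce to Σ zᵢ(Kᵢ−1)/(1+ψ(Kᵢ−1)) = 0.
Newton iteration, ψ⁰ = 0.37:
  ψ = 0.370: g = 0.1347, g' = -0.314 → ψ = 0.798
  ψ = 0.798: g = -0.0161, g' = -0.425 → ψ = 0.760
Converged at ψ = 0.760.

two-phase, V/F = 0.760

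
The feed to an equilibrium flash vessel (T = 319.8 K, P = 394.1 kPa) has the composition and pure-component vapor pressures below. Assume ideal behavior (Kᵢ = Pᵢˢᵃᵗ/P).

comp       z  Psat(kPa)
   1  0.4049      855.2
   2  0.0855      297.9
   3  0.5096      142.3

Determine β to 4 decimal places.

β = 0.1824

Raoult's law: Kᵢ = Pᵢˢᵃᵗ/P = Pᵢˢᵃᵗ/394.1.
  K_1 = 855.2/394.1 = 2.170008, K_2 = 297.9/394.1 = 0.755900, K_3 = 142.3/394.1 = 0.361076
Let β = V/F and solve Σ zᵢ(Kᵢ−1)/(1+β(Kᵢ−1)) = 0.
Check two-phase: ΣzᵢKᵢ = 1.1273 > 1 and Σzᵢ/Kᵢ = 1.7110 > 1, so g(0) = 0.1273 > 0 and g(1) = -0.7110 < 0.
Newton iteration, β⁰ = 0.5:
  β = 0.5000: g = -0.20332, g' = -0.6764 → β = 0.1994
  β = 0.1994: g = -0.01096, g' = -0.6432 → β = 0.1824
Converged at β = 0.1824.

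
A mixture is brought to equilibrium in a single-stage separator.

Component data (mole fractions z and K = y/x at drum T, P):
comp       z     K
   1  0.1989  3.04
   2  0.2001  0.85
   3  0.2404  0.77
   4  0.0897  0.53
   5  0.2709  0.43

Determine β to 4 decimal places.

Let β = V/F and solve Σ zᵢ(Kᵢ−1)/(1+β(Kᵢ−1)) = 0.
Feasibility: ΣzᵢKᵢ = 1.1239, Σzᵢ/Kᵢ = 1.4123 — both > 1, two phases present.
Iterate (Newton) starting at β = 0.51:
  β = 0.5100: g = -0.16943, g' = -0.4296 → β = 0.1157
  β = 0.1157: g = 0.03106, g' = -0.6830 → β = 0.1611
  β = 0.1611: g = 0.00156, g' = -0.6172 → β = 0.1637
Converged at β = 0.1637.

β = 0.1637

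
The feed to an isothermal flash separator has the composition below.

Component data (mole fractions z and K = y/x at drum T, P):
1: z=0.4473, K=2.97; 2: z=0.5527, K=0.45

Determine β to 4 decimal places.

β = 0.5327

Let β = V/F and solve Σ zᵢ(Kᵢ−1)/(1+β(Kᵢ−1)) = 0.
Feasibility: ΣzᵢKᵢ = 1.5772, Σzᵢ/Kᵢ = 1.3788 — both > 1, two phases present.
Binary case is linear: z₁(K₁−1)(1+β(K₂−1)) + z₂(K₂−1)(1+β(K₁−1)) = 0
⇒ β = [z₁(K₁−1)+z₂(K₂−1)] / [−(K₁−1)(K₂−1)] = 0.57720/1.08350 = 0.5327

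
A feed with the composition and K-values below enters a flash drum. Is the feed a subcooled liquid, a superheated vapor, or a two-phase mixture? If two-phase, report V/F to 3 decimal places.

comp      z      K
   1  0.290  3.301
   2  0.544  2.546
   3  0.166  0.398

superheated vapor

ΣzᵢKᵢ = 2.408; Σzᵢ/Kᵢ = 0.719.
Since Σzᵢ/Kᵢ < 1 the mixture is above its dew point — single vapor phase.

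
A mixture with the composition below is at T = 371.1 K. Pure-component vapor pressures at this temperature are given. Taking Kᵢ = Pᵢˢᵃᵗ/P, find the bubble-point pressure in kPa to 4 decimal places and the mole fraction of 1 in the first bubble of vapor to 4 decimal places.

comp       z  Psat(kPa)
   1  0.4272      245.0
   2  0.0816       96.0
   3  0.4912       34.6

Pbub = 129.4931 kPa, y_1 = 0.8083

At the bubble point ψ → 0, so ΣzᵢKᵢ = 1 with Kᵢ = Pᵢˢᵃᵗ/P ⇒ P = ΣzᵢPᵢˢᵃᵗ.
P = 0.4272·245.0 + 0.0816·96.0 + 0.4912·34.6 = 129.4931 kPa
yᵢ = zᵢPᵢˢᵃᵗ/P ⇒ y_1 = 0.4272·245.0/129.4931 = 0.8083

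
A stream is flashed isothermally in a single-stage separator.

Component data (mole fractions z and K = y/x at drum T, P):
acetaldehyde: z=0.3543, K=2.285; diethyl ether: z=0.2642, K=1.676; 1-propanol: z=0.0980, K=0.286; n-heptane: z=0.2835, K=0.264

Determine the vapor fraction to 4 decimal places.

Material balance + equilibrium reduce to Σ zᵢ(Kᵢ−1)/(1+ψ(Kᵢ−1)) = 0.
Check two-phase: ΣzᵢKᵢ = 1.3552 > 1 and Σzᵢ/Kᵢ = 1.7292 > 1, so g(0) = 0.3552 > 0 and g(1) = -0.7292 < 0.
Newton–Raphson from ψ = 0.5:
  ψ = 0.5000: g = -0.02831, g' = -0.7896 → ψ = 0.4642
  ψ = 0.4642: g = -0.00045, g' = -0.7655 → ψ = 0.4636
Converged at ψ = 0.4636.

ψ = 0.4636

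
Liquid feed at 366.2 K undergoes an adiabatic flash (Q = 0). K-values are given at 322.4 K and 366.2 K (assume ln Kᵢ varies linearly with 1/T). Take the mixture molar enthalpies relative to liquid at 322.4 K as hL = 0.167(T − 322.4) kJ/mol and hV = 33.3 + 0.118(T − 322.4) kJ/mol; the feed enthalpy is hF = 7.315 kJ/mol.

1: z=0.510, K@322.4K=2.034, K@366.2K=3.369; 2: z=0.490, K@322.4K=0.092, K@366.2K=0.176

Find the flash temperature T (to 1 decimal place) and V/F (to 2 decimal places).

Adiabatic flash: solve Rachford–Rice at each trial T, then check hF = ψ·hV(T) + (1−ψ)·hL(T).
  T = 322.4 K: K = (2.034, 0.092), RR gives ψ = 0.088, H_out = 2.923 kJ/mol
  T = 366.2 K: K = (3.369, 0.176), RR gives ψ = 0.412, H_out = 20.153 kJ/mol
  T = 344.3 K: K = (2.660, 0.130), RR gives ψ = 0.291, H_out = 13.035 kJ/mol
  T = 333.4 K: K = (2.338, 0.110), RR gives ψ = 0.207, H_out = 8.611 kJ/mol
  T = 327.9 K: K = (2.183, 0.101), RR gives ψ = 0.153, H_out = 5.972 kJ/mol
  T = 330.6 K: K = (2.258, 0.105), RR gives ψ = 0.181, H_out = 7.311 kJ/mol
  T = 332.0 K: K = (2.298, 0.108), RR gives ψ = 0.194, H_out = 7.971 kJ/mol
Linear interpolation between T = 330.6 (H_out = 7.311) and T = 332.0 (H_out = 7.971) on hF = 7.315 gives T ≈ 330.6 K, at which ψ = 0.18.

T = 330.6 K, V/F = 0.18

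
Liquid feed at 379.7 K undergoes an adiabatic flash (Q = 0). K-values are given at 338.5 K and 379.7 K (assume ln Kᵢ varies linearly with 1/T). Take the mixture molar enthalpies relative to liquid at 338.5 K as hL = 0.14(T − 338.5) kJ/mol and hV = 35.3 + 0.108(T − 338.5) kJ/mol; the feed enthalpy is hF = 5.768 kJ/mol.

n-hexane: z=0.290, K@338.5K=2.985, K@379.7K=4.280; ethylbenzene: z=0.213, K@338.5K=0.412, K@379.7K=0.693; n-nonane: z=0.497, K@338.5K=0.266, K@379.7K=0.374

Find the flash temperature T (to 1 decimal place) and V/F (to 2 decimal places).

Adiabatic flash: solve Rachford–Rice at each trial T, then check hF = ψ·hV(T) + (1−ψ)·hL(T).
  T = 338.5 K: K = (2.985, 0.412, 0.266), RR gives ψ = 0.062, H_out = 2.199 kJ/mol
  T = 379.7 K: K = (4.280, 0.693, 0.374), RR gives ψ = 0.322, H_out = 16.722 kJ/mol
  T = 359.1 K: K = (3.611, 0.542, 0.319), RR gives ψ = 0.198, H_out = 9.757 kJ/mol
  T = 348.8 K: K = (3.293, 0.475, 0.292), RR gives ψ = 0.134, H_out = 6.111 kJ/mol
  T = 343.6 K: K = (3.136, 0.442, 0.279), RR gives ψ = 0.099, H_out = 4.179 kJ/mol
  T = 346.2 K: K = (3.214, 0.458, 0.285), RR gives ψ = 0.116, H_out = 5.154 kJ/mol
  T = 347.5 K: K = (3.253, 0.466, 0.289), RR gives ψ = 0.125, H_out = 5.635 kJ/mol
Linear interpolation between T = 347.5 (H_out = 5.635) and T = 348.8 (H_out = 6.111) on hF = 5.768 gives T ≈ 347.9 K, at which ψ = 0.13.

T = 347.9 K, V/F = 0.13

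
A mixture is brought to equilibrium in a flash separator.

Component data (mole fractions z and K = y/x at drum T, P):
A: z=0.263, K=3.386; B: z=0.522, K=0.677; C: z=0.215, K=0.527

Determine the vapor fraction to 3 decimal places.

ψ = 0.404

Let ψ = V/F and solve Σ zᵢ(Kᵢ−1)/(1+ψ(Kᵢ−1)) = 0.
Check two-phase: ΣzᵢKᵢ = 1.357 > 1 and Σzᵢ/Kᵢ = 1.257 > 1, so g(0) = 0.357 > 0 and g(1) = -0.257 < 0.
Newton iteration, ψ⁰ = 0.57:
  ψ = 0.570: g = -0.0800, g' = -0.441 → ψ = 0.389
  ψ = 0.389: g = 0.0082, g' = -0.547 → ψ = 0.404
Converged at ψ = 0.404.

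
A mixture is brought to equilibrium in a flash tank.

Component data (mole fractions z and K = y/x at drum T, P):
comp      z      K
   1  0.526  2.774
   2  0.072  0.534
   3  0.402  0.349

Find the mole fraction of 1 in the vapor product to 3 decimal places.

y_1 = 0.724

Material balance + equilibrium reduce to Σ zᵢ(Kᵢ−1)/(1+ψ(Kᵢ−1)) = 0.
Check two-phase: ΣzᵢKᵢ = 1.638 > 1 and Σzᵢ/Kᵢ = 1.476 > 1, so g(0) = 0.638 > 0 and g(1) = -0.476 < 0.
Newton–Raphson from ψ = 0.35:
  ψ = 0.350: g = 0.1967, g' = -0.938 → ψ = 0.560
  ψ = 0.560: g = 0.0112, g' = -0.867 → ψ = 0.573
Converged at ψ = 0.573.
Compositions from xᵢ = zᵢ/(1+ψ(Kᵢ−1)), yᵢ = Kᵢxᵢ:
  1: x = 0.261, y = 0.724
  2: x = 0.098, y = 0.052
  3: x = 0.641, y = 0.224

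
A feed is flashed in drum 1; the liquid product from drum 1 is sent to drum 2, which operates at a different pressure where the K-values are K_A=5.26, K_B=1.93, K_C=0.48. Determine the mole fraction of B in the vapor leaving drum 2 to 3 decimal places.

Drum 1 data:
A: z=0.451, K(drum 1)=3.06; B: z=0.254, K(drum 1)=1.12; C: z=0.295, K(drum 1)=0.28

Drum 1:
Material balance + equilibrium reduce to Σ zᵢ(Kᵢ−1)/(1+ψ₁(Kᵢ−1)) = 0.
g(0) = ΣzᵢKᵢ − 1 = 0.747 and g(1) = 1 − Σzᵢ/Kᵢ = -0.428, so a root lies in (0, 1).
Newton–Raphson from ψ₁ = 0.5:
  ψ₁ = 0.500: g = 0.1545, g' = -0.841 → ψ₁ = 0.684
  ψ₁ = 0.684: g = -0.0045, g' = -0.926 → ψ₁ = 0.679
Converged at ψ₁ = 0.679.
Drum-1 compositions:
  A: x = 0.188, y = 0.575
  B: x = 0.235, y = 0.263
  C: x = 0.577, y = 0.162
Drum-2 feed = drum-1 liquid: z₂ = (0.1880, 0.2349, 0.5771).
Drum 2:
Newton iteration, ψ₂⁰ = 0.43:
  ψ₂ = 0.430: g = 0.0524, g' = -0.788 → ψ₂ = 0.496
  ψ₂ = 0.496: g = 0.0021, g' = -0.730 → ψ₂ = 0.499
Converged at ψ₂ = 0.499.
  A: x = 0.060, y = 0.316
  B: x = 0.160, y = 0.310
  C: x = 0.779, y = 0.374

y_B (drum 2) = 0.310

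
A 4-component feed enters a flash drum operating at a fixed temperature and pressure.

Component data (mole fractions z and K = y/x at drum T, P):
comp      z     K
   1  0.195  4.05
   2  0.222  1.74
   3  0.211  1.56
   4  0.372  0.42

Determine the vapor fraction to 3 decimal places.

ψ = 0.731

Material balance + equilibrium reduce to Σ zᵢ(Kᵢ−1)/(1+ψ(Kᵢ−1)) = 0.
g(0) = ΣzᵢKᵢ − 1 = 0.661 and g(1) = 1 − Σzᵢ/Kᵢ = -0.197, so a root lies in (0, 1).
Newton–Raphson from ψ = 0.3:
  ψ = 0.300: g = 0.2850, g' = -0.808 → ψ = 0.653
  ψ = 0.653: g = 0.0490, g' = -0.618 → ψ = 0.732
  ψ = 0.732: g = -0.0006, g' = -0.636 → ψ = 0.731
Converged at ψ = 0.731.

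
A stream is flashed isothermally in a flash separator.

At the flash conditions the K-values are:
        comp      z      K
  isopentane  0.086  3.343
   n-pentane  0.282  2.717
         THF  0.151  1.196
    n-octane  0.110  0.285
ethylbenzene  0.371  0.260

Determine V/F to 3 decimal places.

V/F = 0.313

Rachford–Rice: g(V/F) = Σ zᵢ(Kᵢ−1)/(1+V/F(Kᵢ−1)) = 0.
Feasibility: ΣzᵢKᵢ = 1.362, Σzᵢ/Kᵢ = 2.069 — both > 1, two phases present.
Newton–Raphson from V/F = 0.5:
  V/F = 0.500: g = -0.1779, g' = -0.994 → V/F = 0.321
  V/F = 0.321: g = -0.0071, g' = -0.949 → V/F = 0.313
Converged at V/F = 0.313.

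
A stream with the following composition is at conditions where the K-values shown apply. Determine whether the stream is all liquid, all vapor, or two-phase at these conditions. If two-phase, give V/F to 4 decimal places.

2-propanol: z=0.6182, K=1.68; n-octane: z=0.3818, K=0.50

two-phase, V/F = 0.6749

ΣzᵢKᵢ = 1.2295; Σzᵢ/Kᵢ = 1.1316.
Both exceed 1, so a two-phase solution exists.
Binary case is linear: z₁(K₁−1)(1+ψ(K₂−1)) + z₂(K₂−1)(1+ψ(K₁−1)) = 0
⇒ ψ = [z₁(K₁−1)+z₂(K₂−1)] / [−(K₁−1)(K₂−1)] = 0.22948/0.34000 = 0.6749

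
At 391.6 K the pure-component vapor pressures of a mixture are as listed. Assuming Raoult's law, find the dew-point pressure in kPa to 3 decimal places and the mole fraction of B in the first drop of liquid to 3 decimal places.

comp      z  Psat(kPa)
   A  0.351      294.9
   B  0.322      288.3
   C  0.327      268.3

Pdew = 283.615 kPa, x_B = 0.317

At the dew point ψ → 1, so Σzᵢ/Kᵢ = 1 with Kᵢ = Pᵢˢᵃᵗ/P ⇒ 1/P = Σzᵢ/Pᵢˢᵃᵗ.
1/P = 0.351/294.9 + 0.322/288.3 + 0.327/268.3 = 0.003526 ⇒ P = 283.615 kPa
xᵢ = zᵢP/Pᵢˢᵃᵗ ⇒ x_B = 0.322·283.615/288.3 = 0.317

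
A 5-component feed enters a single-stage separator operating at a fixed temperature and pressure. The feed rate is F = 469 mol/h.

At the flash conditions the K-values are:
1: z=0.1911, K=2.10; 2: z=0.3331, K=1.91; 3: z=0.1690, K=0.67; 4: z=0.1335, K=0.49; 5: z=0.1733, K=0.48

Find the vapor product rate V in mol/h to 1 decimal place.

Rachford–Rice: g(V/F) = Σ zᵢ(Kᵢ−1)/(1+V/F(Kᵢ−1)) = 0.
Feasibility: ΣzᵢKᵢ = 1.2994, Σzᵢ/Kᵢ = 1.1511 — both > 1, two phases present.
Newton iteration, V/F⁰ = 0.58:
  V/F = 0.5800: g = 0.03205, g' = -0.3986 → V/F = 0.6604
  V/F = 0.6604: g = -0.00013, g' = -0.4029 → V/F = 0.6601
Converged at V/F = 0.6601.
Then V = V/F·F = 0.6601·469 = 309.6 mol/h and L = F − V = 159.4 mol/h.

V = 309.6 mol/h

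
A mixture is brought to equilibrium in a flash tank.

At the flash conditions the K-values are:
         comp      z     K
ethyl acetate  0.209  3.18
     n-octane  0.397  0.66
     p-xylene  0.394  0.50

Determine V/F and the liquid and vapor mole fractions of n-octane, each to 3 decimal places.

Rachford–Rice: g(V/F) = Σ zᵢ(Kᵢ−1)/(1+V/F(Kᵢ−1)) = 0.
Check two-phase: ΣzᵢKᵢ = 1.124 > 1 and Σzᵢ/Kᵢ = 1.455 > 1, so g(0) = 0.124 > 0 and g(1) = -0.455 < 0.
Newton iteration, V/F⁰ = 0.5:
  V/F = 0.500: g = -0.2073, g' = -0.469 → V/F = 0.058
  V/F = 0.058: g = 0.0638, g' = -0.935 → V/F = 0.126
  V/F = 0.126: g = 0.0059, g' = -0.773 → V/F = 0.134
Converged at V/F = 0.134.
Compositions from xᵢ = zᵢ/(1+V/F(Kᵢ−1)), yᵢ = Kᵢxᵢ:
  ethyl acetate: x = 0.162, y = 0.514
  n-octane: x = 0.416, y = 0.275
  p-xylene: x = 0.422, y = 0.211

V/F = 0.134, x_n-octane = 0.416, y_n-octane = 0.275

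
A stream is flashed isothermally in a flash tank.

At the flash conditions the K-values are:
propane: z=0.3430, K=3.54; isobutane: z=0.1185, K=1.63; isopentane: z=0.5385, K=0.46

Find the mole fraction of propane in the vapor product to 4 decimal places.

Let β = V/F and solve Σ zᵢ(Kᵢ−1)/(1+β(Kᵢ−1)) = 0.
Feasibility: ΣzᵢKᵢ = 1.6551, Σzᵢ/Kᵢ = 1.3402 — both > 1, two phases present.
Newton–Raphson from β = 0.55:
  β = 0.5500: g = 0.00526, g' = -0.7288 → β = 0.5572
Converged at β = 0.5572.
Compositions from xᵢ = zᵢ/(1+β(Kᵢ−1)), yᵢ = Kᵢxᵢ:
  propane: x = 0.1420, y = 0.5027
  isobutane: x = 0.0877, y = 0.1430
  isopentane: x = 0.7703, y = 0.3543

y_propane = 0.5027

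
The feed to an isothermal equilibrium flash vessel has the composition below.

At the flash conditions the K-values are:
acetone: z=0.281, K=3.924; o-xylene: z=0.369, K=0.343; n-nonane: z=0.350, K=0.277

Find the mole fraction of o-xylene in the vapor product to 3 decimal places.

Material balance + equilibrium reduce to Σ zᵢ(Kᵢ−1)/(1+β(Kᵢ−1)) = 0.
g(0) = ΣzᵢKᵢ − 1 = 0.326 and g(1) = 1 − Σzᵢ/Kᵢ = -1.411, so a root lies in (0, 1).
Newton iteration, β⁰ = 0.5:
  β = 0.500: g = -0.4236, g' = -1.198 → β = 0.146
  β = 0.146: g = 0.0240, g' = -1.601 → β = 0.161
  β = 0.161: g = 0.0004, g' = -1.542 → β = 0.162
Converged at β = 0.162.
Compositions from xᵢ = zᵢ/(1+β(Kᵢ−1)), yᵢ = Kᵢxᵢ:
  acetone: x = 0.191, y = 0.749
  o-xylene: x = 0.413, y = 0.142
  n-nonane: x = 0.396, y = 0.110

y_o-xylene = 0.142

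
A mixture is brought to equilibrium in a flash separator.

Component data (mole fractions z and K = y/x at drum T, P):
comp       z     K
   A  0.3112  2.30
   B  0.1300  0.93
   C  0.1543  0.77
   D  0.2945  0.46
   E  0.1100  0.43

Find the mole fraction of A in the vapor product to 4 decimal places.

Material balance + equilibrium reduce to Σ zᵢ(Kᵢ−1)/(1+ψ(Kᵢ−1)) = 0.
Feasibility: ΣzᵢKᵢ = 1.1382, Σzᵢ/Kᵢ = 1.3715 — both > 1, two phases present.
Newton iteration, ψ⁰ = 0.46:
  ψ = 0.4600: g = -0.09250, g' = -0.4345 → ψ = 0.2471
  ψ = 0.2471: g = 0.00280, g' = -0.4739 → ψ = 0.2530
  ψ = 0.2530: g = 0.00001, g' = -0.4717 → ψ = 0.2531
Converged at ψ = 0.2531.
Compositions from xᵢ = zᵢ/(1+ψ(Kᵢ−1)), yᵢ = Kᵢxᵢ:
  A: x = 0.2342, y = 0.5386
  B: x = 0.1323, y = 0.1231
  C: x = 0.1638, y = 0.1262
  D: x = 0.3411, y = 0.1569
  E: x = 0.1285, y = 0.0553

y_A = 0.5386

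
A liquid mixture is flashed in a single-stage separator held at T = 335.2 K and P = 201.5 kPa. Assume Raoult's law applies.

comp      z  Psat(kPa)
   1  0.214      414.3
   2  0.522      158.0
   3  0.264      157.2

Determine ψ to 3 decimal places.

ψ = 0.241

Raoult's law: Kᵢ = Pᵢˢᵃᵗ/P = Pᵢˢᵃᵗ/201.5.
  K_1 = 414.3/201.5 = 2.05608, K_2 = 158.0/201.5 = 0.78412, K_3 = 157.2/201.5 = 0.78015
Let ψ = V/F and solve Σ zᵢ(Kᵢ−1)/(1+ψ(Kᵢ−1)) = 0.
Check two-phase: ΣzᵢKᵢ = 1.055 > 1 and Σzᵢ/Kᵢ = 1.108 > 1, so g(0) = 0.055 > 0 and g(1) = -0.108 < 0.
Iterate (Newton) starting at ψ = 0.5:
  ψ = 0.500: g = -0.0436, g' = -0.149 → ψ = 0.207
  ψ = 0.207: g = 0.0067, g' = -0.201 → ψ = 0.240
  ψ = 0.240: g = 0.0001, g' = -0.193 → ψ = 0.241
Converged at ψ = 0.241.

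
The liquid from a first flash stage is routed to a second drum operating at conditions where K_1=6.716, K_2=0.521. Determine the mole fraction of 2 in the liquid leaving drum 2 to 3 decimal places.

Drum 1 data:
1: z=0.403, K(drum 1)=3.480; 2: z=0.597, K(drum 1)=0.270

Drum 1:
Material balance + equilibrium reduce to Σ zᵢ(Kᵢ−1)/(1+ψ₁(Kᵢ−1)) = 0.
Check two-phase: ΣzᵢKᵢ = 1.564 > 1 and Σzᵢ/Kᵢ = 2.327 > 1, so g(0) = 0.564 > 0 and g(1) = -1.327 < 0.
Newton–Raphson from ψ₁ = 0.37:
  ψ₁ = 0.370: g = -0.0759, g' = -1.271 → ψ₁ = 0.310
  ψ₁ = 0.310: g = 0.0014, g' = -1.323 → ψ₁ = 0.311
Converged at ψ₁ = 0.311.
Drum-1 compositions:
  1: x = 0.227, y = 0.791
  2: x = 0.773, y = 0.209
Drum-2 feed = drum-1 liquid: z₂ = (0.2274, 0.7726).
Drum 2:
Rachford–Rice: g(ψ₂) = Σ zᵢ(Kᵢ−1)/(1+ψ₂(Kᵢ−1)) = 0.
Check two-phase: ΣzᵢKᵢ = 1.930 > 1 and Σzᵢ/Kᵢ = 1.517 > 1, so g(0) = 0.930 > 0 and g(1) = -0.517 < 0.
Newton–Raphson from ψ₂ = 0.5:
  ψ₂ = 0.500: g = -0.1497, g' = -0.806 → ψ₂ = 0.314
  ψ₂ = 0.314: g = 0.0293, g' = -1.196 → ψ₂ = 0.339
  ψ₂ = 0.339: g = 0.0010, g' = -1.115 → ψ₂ = 0.340
Converged at ψ₂ = 0.340.
  1: x = 0.077, y = 0.519
  2: x = 0.923, y = 0.481

x_2 (drum 2) = 0.923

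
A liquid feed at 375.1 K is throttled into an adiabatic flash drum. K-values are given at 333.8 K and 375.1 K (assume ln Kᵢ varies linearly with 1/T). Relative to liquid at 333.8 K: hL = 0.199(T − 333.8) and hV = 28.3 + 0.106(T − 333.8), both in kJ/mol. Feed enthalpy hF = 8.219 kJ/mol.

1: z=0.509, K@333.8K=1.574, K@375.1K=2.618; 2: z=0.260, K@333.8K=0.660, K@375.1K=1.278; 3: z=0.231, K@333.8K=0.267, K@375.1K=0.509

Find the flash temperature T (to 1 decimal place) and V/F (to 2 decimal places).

T = 337.7 K, V/F = 0.27

Adiabatic flash: solve Rachford–Rice at each trial T, then check hF = ψ·hV(T) + (1−ψ)·hL(T).
  T = 333.8 K: K = (1.574, 0.660, 0.267), RR gives ψ = 0.106, H_out = 3.010 kJ/mol
  T = 375.1 K: K = (2.618, 1.278, 0.509), RR gives ψ = 1.000, H_out = 32.678 kJ/mol
  T = 354.5 K: K = (2.062, 0.937, 0.376), RR gives ψ = 0.775, H_out = 24.562 kJ/mol
  T = 344.1 K: K = (1.807, 0.790, 0.318), RR gives ψ = 0.483, H_out = 15.260 kJ/mol
  T = 339.0 K: K = (1.690, 0.724, 0.292), RR gives ψ = 0.313, H_out = 9.740 kJ/mol
  T = 336.4 K: K = (1.631, 0.691, 0.279), RR gives ψ = 0.215, H_out = 6.547 kJ/mol
  T = 337.7 K: K = (1.660, 0.707, 0.286), RR gives ψ = 0.265, H_out = 8.181 kJ/mol
Linear interpolation between T = 337.7 (H_out = 8.181) and T = 339.0 (H_out = 9.740) on hF = 8.219 gives T ≈ 337.7 K, at which ψ = 0.27.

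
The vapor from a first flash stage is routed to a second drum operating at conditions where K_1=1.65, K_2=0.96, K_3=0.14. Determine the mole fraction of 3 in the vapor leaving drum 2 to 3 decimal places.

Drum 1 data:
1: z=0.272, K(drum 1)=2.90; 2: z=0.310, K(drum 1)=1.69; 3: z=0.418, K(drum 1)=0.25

y_3 (drum 2) = 0.034

Drum 1:
Let ψ₁ = V/F and solve Σ zᵢ(Kᵢ−1)/(1+ψ₁(Kᵢ−1)) = 0.
Check two-phase: ΣzᵢKᵢ = 1.417 > 1 and Σzᵢ/Kᵢ = 1.949 > 1, so g(0) = 0.417 > 0 and g(1) = -0.949 < 0.
Iterate (Newton) starting at ψ₁ = 0.5:
  ψ₁ = 0.500: g = -0.0775, g' = -0.942 → ψ₁ = 0.418
  ψ₁ = 0.418: g = -0.0023, g' = -0.893 → ψ₁ = 0.415
Converged at ψ₁ = 0.415.
Drum-1 compositions:
  1: x = 0.152, y = 0.441
  2: x = 0.241, y = 0.407
  3: x = 0.607, y = 0.152
Drum-2 feed = drum-1 vapor: z₂ = (0.4410, 0.4073, 0.1517).
Drum 2:
Newton–Raphson from ψ₂ = 0.31:
  ψ₂ = 0.310: g = 0.0442, g' = -0.338 → ψ₂ = 0.440
  ψ₂ = 0.440: g = -0.0038, g' = -0.404 → ψ₂ = 0.431
Converged at ψ₂ = 0.431.
  1: x = 0.344, y = 0.568
  2: x = 0.414, y = 0.398
  3: x = 0.241, y = 0.034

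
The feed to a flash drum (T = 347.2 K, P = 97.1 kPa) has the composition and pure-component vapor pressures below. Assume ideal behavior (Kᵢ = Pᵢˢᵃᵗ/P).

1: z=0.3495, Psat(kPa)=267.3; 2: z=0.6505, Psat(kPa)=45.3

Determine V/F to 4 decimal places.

Raoult's law: Kᵢ = Pᵢˢᵃᵗ/P = Pᵢˢᵃᵗ/97.1.
  K_1 = 267.3/97.1 = 2.752832, K_2 = 45.3/97.1 = 0.466529
Rachford–Rice: g(V/F) = Σ zᵢ(Kᵢ−1)/(1+V/F(Kᵢ−1)) = 0.
g(0) = ΣzᵢKᵢ − 1 = 0.2656 and g(1) = 1 − Σzᵢ/Kᵢ = -0.5213, so a root lies in (0, 1).
Binary case is linear: z₁(K₁−1)(1+V/F(K₂−1)) + z₂(K₂−1)(1+V/F(K₁−1)) = 0
⇒ V/F = [z₁(K₁−1)+z₂(K₂−1)] / [−(K₁−1)(K₂−1)] = 0.26559/0.93508 = 0.2840

V/F = 0.2840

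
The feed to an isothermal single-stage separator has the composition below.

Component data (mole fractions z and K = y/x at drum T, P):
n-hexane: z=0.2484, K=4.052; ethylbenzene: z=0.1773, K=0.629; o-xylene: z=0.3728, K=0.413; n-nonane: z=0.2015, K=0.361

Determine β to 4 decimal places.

β = 0.2035

Rachford–Rice: g(β) = Σ zᵢ(Kᵢ−1)/(1+β(Kᵢ−1)) = 0.
g(0) = ΣzᵢKᵢ − 1 = 0.3447 and g(1) = 1 − Σzᵢ/Kᵢ = -0.8040, so a root lies in (0, 1).
Iterate (Newton) starting at β = 0.5:
  β = 0.5000: g = -0.27959, g' = -0.8344 → β = 0.1649
  β = 0.1649: g = 0.04799, g' = -1.3117 → β = 0.2015
  β = 0.2015: g = 0.00233, g' = -1.1892 → β = 0.2035
Converged at β = 0.2035.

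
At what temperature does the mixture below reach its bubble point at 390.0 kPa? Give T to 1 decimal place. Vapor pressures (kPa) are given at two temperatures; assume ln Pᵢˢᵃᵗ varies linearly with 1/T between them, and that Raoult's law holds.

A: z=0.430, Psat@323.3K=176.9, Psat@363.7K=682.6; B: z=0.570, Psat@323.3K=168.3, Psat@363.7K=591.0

Bubble-point temperature: ΣzᵢPᵢˢᵃᵗ(T) = P. Interpolate ln Pᵢˢᵃᵗ = aᵢ + bᵢ/T.
  T = 323.3 K: ΣzᵢPᵢˢᵃᵗ = 172.00 kPa
  T = 363.7 K: ΣzᵢPᵢˢᵃᵗ = 630.39 kPa
  T = 343.5 K: ΣzᵢPᵢˢᵃᵗ = 342.00 kPa
  T = 353.6 K: ΣzᵢPᵢˢᵃᵗ = 468.37 kPa
  T = 348.6 K: ΣzᵢPᵢˢᵃᵗ = 401.76 kPa
  T = 346.1 K: ΣzᵢPᵢˢᵃᵗ = 371.49 kPa
Interpolating between 346.1 K and 348.6 K gives T ≈ 347.6 K.

T = 347.6 K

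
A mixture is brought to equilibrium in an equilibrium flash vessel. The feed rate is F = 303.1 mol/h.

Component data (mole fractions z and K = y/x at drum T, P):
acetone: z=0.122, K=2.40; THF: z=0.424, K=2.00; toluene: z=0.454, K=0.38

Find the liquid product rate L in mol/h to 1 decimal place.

Rachford–Rice: g(V/F) = Σ zᵢ(Kᵢ−1)/(1+V/F(Kᵢ−1)) = 0.
Check two-phase: ΣzᵢKᵢ = 1.313 > 1 and Σzᵢ/Kᵢ = 1.458 > 1, so g(0) = 0.313 > 0 and g(1) = -0.458 < 0.
Newton iteration, V/F⁰ = 0.33:
  V/F = 0.330: g = 0.0817, g' = -0.627 → V/F = 0.460
  V/F = 0.460: g = 0.0003, g' = -0.629 → V/F = 0.461
Converged at V/F = 0.461.
Then V = V/F·F = 0.4608·303.1 = 139.7 mol/h and L = F − V = 163.4 mol/h.

L = 163.4 mol/h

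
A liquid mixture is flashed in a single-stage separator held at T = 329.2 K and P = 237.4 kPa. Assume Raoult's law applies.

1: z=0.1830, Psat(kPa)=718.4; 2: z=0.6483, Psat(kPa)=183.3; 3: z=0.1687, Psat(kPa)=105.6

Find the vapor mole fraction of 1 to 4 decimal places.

Raoult's law: Kᵢ = Pᵢˢᵃᵗ/P = Pᵢˢᵃᵗ/237.4.
  K_1 = 718.4/237.4 = 3.026116, K_2 = 183.3/237.4 = 0.772115, K_3 = 105.6/237.4 = 0.444819
Newton iteration, V/F⁰ = 0.62:
  V/F = 0.6200: g = -0.15053, g' = -0.3141 → V/F = 0.1408
  V/F = 0.1408: g = 0.03422, g' = -0.5518 → V/F = 0.2029
  V/F = 0.2029: g = 0.00233, g' = -0.4804 → V/F = 0.2077
Converged at V/F = 0.2077.
Compositions from xᵢ = zᵢ/(1+V/F(Kᵢ−1)), yᵢ = Kᵢxᵢ:
  1: x = 0.1288, y = 0.3897
  2: x = 0.6805, y = 0.5254
  3: x = 0.1907, y = 0.0848

y_1 = 0.3897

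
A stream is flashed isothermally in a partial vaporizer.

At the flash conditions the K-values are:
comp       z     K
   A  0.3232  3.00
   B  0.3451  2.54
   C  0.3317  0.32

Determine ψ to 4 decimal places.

ψ = 0.7927

Rachford–Rice: g(ψ) = Σ zᵢ(Kᵢ−1)/(1+ψ(Kᵢ−1)) = 0.
Check two-phase: ΣzᵢKᵢ = 1.9523 > 1 and Σzᵢ/Kᵢ = 1.2802 > 1, so g(0) = 0.9523 > 0 and g(1) = -0.2802 < 0.
Newton–Raphson from ψ = 0.5:
  ψ = 0.5000: g = 0.28170, g' = -0.9365 → ψ = 0.8008
  ψ = 0.8008: g = -0.00878, g' = -1.0945 → ψ = 0.7928
  ψ = 0.7928: g = -0.00005, g' = -1.0813 → ψ = 0.7927
Converged at ψ = 0.7927.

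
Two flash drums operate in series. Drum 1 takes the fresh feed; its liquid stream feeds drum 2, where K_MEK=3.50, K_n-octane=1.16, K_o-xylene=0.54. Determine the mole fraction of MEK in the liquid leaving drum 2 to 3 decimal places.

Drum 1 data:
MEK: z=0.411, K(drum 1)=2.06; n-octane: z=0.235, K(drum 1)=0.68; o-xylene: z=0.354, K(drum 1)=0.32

x_MEK (drum 2) = 0.109

Drum 1:
Rachford–Rice: g(ψ₁) = Σ zᵢ(Kᵢ−1)/(1+ψ₁(Kᵢ−1)) = 0.
Feasibility: ΣzᵢKᵢ = 1.120, Σzᵢ/Kᵢ = 1.651 — both > 1, two phases present.
Newton iteration, ψ₁⁰ = 0.42:
  ψ₁ = 0.420: g = -0.1224, g' = -0.574 → ψ₁ = 0.207
  ψ₁ = 0.207: g = -0.0033, g' = -0.560 → ψ₁ = 0.201
Converged at ψ₁ = 0.201.
Drum-1 compositions:
  MEK: x = 0.339, y = 0.698
  n-octane: x = 0.251, y = 0.171
  o-xylene: x = 0.410, y = 0.131
Drum-2 feed = drum-1 liquid: z₂ = (0.3388, 0.2511, 0.4100).
Drum 2:
Let ψ₂ = V/F and solve Σ zᵢ(Kᵢ−1)/(1+ψ₂(Kᵢ−1)) = 0.
Check two-phase: ΣzᵢKᵢ = 1.699 > 1 and Σzᵢ/Kᵢ = 1.073 > 1, so g(0) = 0.699 > 0 and g(1) = -0.073 < 0.
Newton–Raphson from ψ₂ = 0.58:
  ψ₂ = 0.580: g = 0.1253, g' = -0.520 → ψ₂ = 0.821
  ψ₂ = 0.821: g = 0.0099, g' = -0.456 → ψ₂ = 0.843
Converged at ψ₂ = 0.843.
  MEK: x = 0.109, y = 0.382
  n-octane: x = 0.221, y = 0.257
  o-xylene: x = 0.670, y = 0.362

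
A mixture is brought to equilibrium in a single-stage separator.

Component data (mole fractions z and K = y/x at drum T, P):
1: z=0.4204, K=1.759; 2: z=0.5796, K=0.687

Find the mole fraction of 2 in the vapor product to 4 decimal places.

Rachford–Rice: g(ψ) = Σ zᵢ(Kᵢ−1)/(1+ψ(Kᵢ−1)) = 0.
Check two-phase: ΣzᵢKᵢ = 1.1377 > 1 and Σzᵢ/Kᵢ = 1.0827 > 1, so g(0) = 0.1377 > 0 and g(1) = -0.0827 < 0.
Newton–Raphson from ψ = 0.5:
  ψ = 0.5000: g = 0.01623, g' = -0.2071 → ψ = 0.5784
  ψ = 0.5784: g = 0.00022, g' = -0.2016 → ψ = 0.5795
Converged at ψ = 0.5795.
Compositions from xᵢ = zᵢ/(1+ψ(Kᵢ−1)), yᵢ = Kᵢxᵢ:
  1: x = 0.2920, y = 0.5136
  2: x = 0.7080, y = 0.4864

y_2 = 0.4864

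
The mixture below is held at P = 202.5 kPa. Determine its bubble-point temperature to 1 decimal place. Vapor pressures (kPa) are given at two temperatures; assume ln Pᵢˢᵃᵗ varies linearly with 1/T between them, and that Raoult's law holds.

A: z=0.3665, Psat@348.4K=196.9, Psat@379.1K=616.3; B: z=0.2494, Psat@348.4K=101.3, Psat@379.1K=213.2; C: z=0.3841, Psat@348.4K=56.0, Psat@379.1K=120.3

T = 364.1 K

Bubble-point temperature: ΣzᵢPᵢˢᵃᵗ(T) = P. Interpolate ln Pᵢˢᵃᵗ = aᵢ + bᵢ/T.
  T = 348.4 K: ΣzᵢPᵢˢᵃᵗ = 118.94 kPa
  T = 379.1 K: ΣzᵢPᵢˢᵃᵗ = 325.25 kPa
  T = 363.8 K: ΣzᵢPᵢˢᵃᵗ = 200.38 kPa
  T = 371.5 K: ΣzᵢPᵢˢᵃᵗ = 256.73 kPa
  T = 367.6 K: ΣzᵢPᵢˢᵃᵗ = 226.69 kPa
  T = 365.7 K: ΣzᵢPᵢˢᵃᵗ = 213.18 kPa
Interpolating between 363.8 K and 365.7 K gives T ≈ 364.1 K.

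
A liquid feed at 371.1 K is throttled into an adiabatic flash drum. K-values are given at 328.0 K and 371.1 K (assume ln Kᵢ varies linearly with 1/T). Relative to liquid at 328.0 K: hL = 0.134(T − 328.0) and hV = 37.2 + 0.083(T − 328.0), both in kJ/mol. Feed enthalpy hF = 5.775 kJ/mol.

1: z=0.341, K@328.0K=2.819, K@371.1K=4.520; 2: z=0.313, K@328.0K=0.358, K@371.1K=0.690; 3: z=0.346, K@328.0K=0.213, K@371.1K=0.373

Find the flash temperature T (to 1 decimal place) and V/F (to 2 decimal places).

Adiabatic flash: solve Rachford–Rice at each trial T, then check hF = ψ·hV(T) + (1−ψ)·hL(T).
  T = 328.0 K: K = (2.819, 0.358, 0.213), RR gives ψ = 0.112, H_out = 4.171 kJ/mol
  T = 371.1 K: K = (4.520, 0.690, 0.373), RR gives ψ = 0.505, H_out = 23.437 kJ/mol
  T = 349.6 K: K = (3.624, 0.508, 0.287), RR gives ψ = 0.305, H_out = 13.916 kJ/mol
  T = 338.8 K: K = (3.209, 0.429, 0.248), RR gives ψ = 0.212, H_out = 9.223 kJ/mol
  T = 333.4 K: K = (3.011, 0.392, 0.230), RR gives ψ = 0.164, H_out = 6.767 kJ/mol
  T = 330.7 K: K = (2.914, 0.375, 0.222), RR gives ψ = 0.138, H_out = 5.490 kJ/mol
  T = 332.0 K: K = (2.961, 0.383, 0.226), RR gives ψ = 0.151, H_out = 6.110 kJ/mol
Linear interpolation between T = 330.7 (H_out = 5.490) and T = 332.0 (H_out = 6.110) on hF = 5.775 gives T ≈ 331.3 K, at which ψ = 0.14.

T = 331.3 K, V/F = 0.14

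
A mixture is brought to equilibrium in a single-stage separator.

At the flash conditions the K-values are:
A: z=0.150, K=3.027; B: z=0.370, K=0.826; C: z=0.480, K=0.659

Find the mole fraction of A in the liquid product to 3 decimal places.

Rachford–Rice: g(ψ) = Σ zᵢ(Kᵢ−1)/(1+ψ(Kᵢ−1)) = 0.
g(0) = ΣzᵢKᵢ − 1 = 0.076 and g(1) = 1 − Σzᵢ/Kᵢ = -0.226, so a root lies in (0, 1).
Newton–Raphson from ψ = 0.33:
  ψ = 0.330: g = -0.0706, g' = -0.305 → ψ = 0.098
  ψ = 0.098: g = 0.0186, g' = -0.500 → ψ = 0.136
  ψ = 0.136: g = 0.0009, g' = -0.452 → ψ = 0.138
Converged at ψ = 0.138.
Compositions from xᵢ = zᵢ/(1+ψ(Kᵢ−1)), yᵢ = Kᵢxᵢ:
  A: x = 0.117, y = 0.355
  B: x = 0.379, y = 0.313
  C: x = 0.504, y = 0.332

x_A = 0.117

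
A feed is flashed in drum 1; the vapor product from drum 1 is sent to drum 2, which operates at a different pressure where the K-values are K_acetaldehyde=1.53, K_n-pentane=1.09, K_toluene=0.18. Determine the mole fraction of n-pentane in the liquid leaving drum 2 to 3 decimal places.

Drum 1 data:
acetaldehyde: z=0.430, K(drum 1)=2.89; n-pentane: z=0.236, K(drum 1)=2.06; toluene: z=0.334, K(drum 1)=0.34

Drum 1:
Material balance + equilibrium reduce to Σ zᵢ(Kᵢ−1)/(1+ψ₁(Kᵢ−1)) = 0.
Check two-phase: ΣzᵢKᵢ = 1.842 > 1 and Σzᵢ/Kᵢ = 1.246 > 1, so g(0) = 0.842 > 0 and g(1) = -0.246 < 0.
Iterate (Newton) starting at ψ₁ = 0.5:
  ψ₁ = 0.500: g = 0.2523, g' = -0.843 → ψ₁ = 0.799
  ψ₁ = 0.799: g = -0.0073, g' = -0.973 → ψ₁ = 0.792
Converged at ψ₁ = 0.792.
Drum-1 compositions:
  acetaldehyde: x = 0.172, y = 0.498
  n-pentane: x = 0.128, y = 0.264
  toluene: x = 0.699, y = 0.238
Drum-2 feed = drum-1 vapor: z₂ = (0.4979, 0.2643, 0.2378).
Drum 2:
Iterate (Newton) starting at ψ₂ = 0.66:
  ψ₂ = 0.660: g = -0.2071, g' = -0.838 → ψ₂ = 0.413
  ψ₂ = 0.413: g = -0.0554, g' = -0.462 → ψ₂ = 0.293
  ψ₂ = 0.293: g = -0.0051, g' = -0.384 → ψ₂ = 0.280
Converged at ψ₂ = 0.280.
  acetaldehyde: x = 0.434, y = 0.663
  n-pentane: x = 0.258, y = 0.281
  toluene: x = 0.309, y = 0.056

x_n-pentane (drum 2) = 0.258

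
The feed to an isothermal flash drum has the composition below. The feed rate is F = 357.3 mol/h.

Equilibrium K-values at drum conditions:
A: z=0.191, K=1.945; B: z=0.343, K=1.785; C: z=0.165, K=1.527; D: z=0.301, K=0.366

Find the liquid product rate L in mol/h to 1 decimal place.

Material balance + equilibrium reduce to Σ zᵢ(Kᵢ−1)/(1+ψ(Kᵢ−1)) = 0.
g(0) = ΣzᵢKᵢ − 1 = 0.346 and g(1) = 1 − Σzᵢ/Kᵢ = -0.221, so a root lies in (0, 1).
Iterate (Newton) starting at ψ = 0.63:
  ψ = 0.630: g = 0.0408, g' = -0.523 → ψ = 0.708
  ψ = 0.708: g = -0.0018, g' = -0.571 → ψ = 0.705
Converged at ψ = 0.705.
Then V = ψ·F = 0.7050·357.3 = 251.9 mol/h and L = F − V = 105.4 mol/h.

L = 105.4 mol/h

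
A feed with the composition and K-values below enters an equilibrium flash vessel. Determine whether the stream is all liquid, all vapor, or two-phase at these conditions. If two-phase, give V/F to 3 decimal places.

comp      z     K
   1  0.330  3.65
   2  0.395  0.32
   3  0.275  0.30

ΣzᵢKᵢ = 1.413; Σzᵢ/Kᵢ = 2.241.
Both exceed 1, so a two-phase solution exists.
Let ψ = V/F and solve Σ zᵢ(Kᵢ−1)/(1+ψ(Kᵢ−1)) = 0.
Iterate (Newton) starting at ψ = 0.57:
  ψ = 0.570: g = -0.4106, g' = -1.228 → ψ = 0.236
  ψ = 0.236: g = -0.0120, g' = -1.331 → ψ = 0.227
Converged at ψ = 0.227.

two-phase, V/F = 0.227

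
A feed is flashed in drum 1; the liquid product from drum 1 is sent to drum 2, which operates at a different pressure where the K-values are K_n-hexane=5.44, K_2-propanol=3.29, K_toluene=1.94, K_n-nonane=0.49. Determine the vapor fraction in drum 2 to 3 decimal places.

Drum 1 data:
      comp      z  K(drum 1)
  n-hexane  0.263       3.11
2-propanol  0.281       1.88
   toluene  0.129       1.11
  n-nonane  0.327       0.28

V/F (drum 2) = 0.547

Drum 1:
Newton–Raphson from ψ₁ = 0.5:
  ψ₁ = 0.500: g = 0.0873, g' = -0.797 → ψ₁ = 0.610
  ψ₁ = 0.610: g = -0.0026, g' = -0.856 → ψ₁ = 0.607
Converged at ψ₁ = 0.607.
Drum-1 compositions:
  n-hexane: x = 0.115, y = 0.359
  2-propanol: x = 0.183, y = 0.344
  toluene: x = 0.121, y = 0.134
  n-nonane: x = 0.580, y = 0.163
Drum-2 feed = drum-1 liquid: z₂ = (0.1154, 0.1832, 0.1209, 0.5805).
Drum 2:
Newton–Raphson from ψ₂ = 0.5:
  ψ₂ = 0.500: g = 0.0346, g' = -0.750 → ψ₂ = 0.546
  ψ₂ = 0.546: g = 0.0007, g' = -0.720 → ψ₂ = 0.547
Converged at ψ₂ = 0.547.
  n-hexane: x = 0.034, y = 0.183
  2-propanol: x = 0.081, y = 0.268
  toluene: x = 0.080, y = 0.155
  n-nonane: x = 0.805, y = 0.395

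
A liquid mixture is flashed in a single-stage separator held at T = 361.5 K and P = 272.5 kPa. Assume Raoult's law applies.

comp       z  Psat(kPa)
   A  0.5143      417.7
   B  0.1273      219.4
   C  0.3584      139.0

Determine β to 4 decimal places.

Raoult's law: Kᵢ = Pᵢˢᵃᵗ/P = Pᵢˢᵃᵗ/272.5.
  K_A = 417.7/272.5 = 1.532844, K_B = 219.4/272.5 = 0.805138, K_C = 139.0/272.5 = 0.510092
Newton–Raphson from β = 0.5:
  β = 0.5000: g = -0.04364, g' = -0.2479 → β = 0.3239
  β = 0.3239: g = -0.00148, g' = -0.2332 → β = 0.3176
Converged at β = 0.3176.

β = 0.3176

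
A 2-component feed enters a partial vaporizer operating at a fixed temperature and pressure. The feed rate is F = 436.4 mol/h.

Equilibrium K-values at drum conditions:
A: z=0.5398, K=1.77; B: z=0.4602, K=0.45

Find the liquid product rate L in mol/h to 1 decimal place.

Newton–Raphson from V/F = 0.5:
  V/F = 0.5000: g = -0.04901, g' = -0.4317 → V/F = 0.3865
  V/F = 0.3865: g = -0.00111, g' = -0.4146 → V/F = 0.3838
Converged at V/F = 0.3838.
Then V = V/F·F = 0.3838·436.4 = 167.5 mol/h and L = F − V = 268.9 mol/h.

L = 268.9 mol/h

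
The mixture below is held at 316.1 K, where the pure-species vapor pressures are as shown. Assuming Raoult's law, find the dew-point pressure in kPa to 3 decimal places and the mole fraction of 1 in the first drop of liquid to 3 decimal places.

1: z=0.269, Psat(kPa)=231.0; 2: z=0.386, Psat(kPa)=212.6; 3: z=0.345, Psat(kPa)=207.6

At the dew point ψ → 1, so Σzᵢ/Kᵢ = 1 with Kᵢ = Pᵢˢᵃᵗ/P ⇒ 1/P = Σzᵢ/Pᵢˢᵃᵗ.
1/P = 0.269/231.0 + 0.386/212.6 + 0.345/207.6 = 0.004642 ⇒ P = 215.426 kPa
xᵢ = zᵢP/Pᵢˢᵃᵗ ⇒ x_1 = 0.269·215.426/231.0 = 0.251

Pdew = 215.426 kPa, x_1 = 0.251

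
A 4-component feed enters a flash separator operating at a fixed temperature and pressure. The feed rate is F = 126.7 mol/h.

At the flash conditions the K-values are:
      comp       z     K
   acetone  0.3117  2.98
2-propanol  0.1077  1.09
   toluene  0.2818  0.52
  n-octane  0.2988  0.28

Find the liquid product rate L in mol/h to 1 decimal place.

Let ψ = V/F and solve Σ zᵢ(Kᵢ−1)/(1+ψ(Kᵢ−1)) = 0.
g(0) = ΣzᵢKᵢ − 1 = 0.2765 and g(1) = 1 − Σzᵢ/Kᵢ = -0.8125, so a root lies in (0, 1).
Newton–Raphson from ψ = 0.46:
  ψ = 0.4600: g = -0.16297, g' = -0.7887 → ψ = 0.2534
  ψ = 0.2534: g = 0.00333, g' = -0.8586 → ψ = 0.2572
Converged at ψ = 0.2573.
Then V = ψ·F = 0.2573·126.7 = 32.6 mol/h and L = F − V = 94.1 mol/h.

L = 94.1 mol/h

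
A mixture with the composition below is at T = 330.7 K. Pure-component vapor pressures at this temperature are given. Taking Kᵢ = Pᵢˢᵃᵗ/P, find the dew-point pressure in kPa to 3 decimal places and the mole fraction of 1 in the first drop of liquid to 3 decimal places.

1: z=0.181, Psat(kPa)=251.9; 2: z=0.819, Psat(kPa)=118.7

At the dew point ψ → 1, so Σzᵢ/Kᵢ = 1 with Kᵢ = Pᵢˢᵃᵗ/P ⇒ 1/P = Σzᵢ/Pᵢˢᵃᵗ.
1/P = 0.181/251.9 + 0.819/118.7 = 0.007618 ⇒ P = 131.263 kPa
xᵢ = zᵢP/Pᵢˢᵃᵗ ⇒ x_1 = 0.181·131.263/251.9 = 0.094

Pdew = 131.263 kPa, x_1 = 0.094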